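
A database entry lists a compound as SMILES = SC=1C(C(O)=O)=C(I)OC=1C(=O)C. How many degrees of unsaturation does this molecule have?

Degree of unsaturation = (number of rings) + (number of π bonds).
Ring closures in the SMILES: 1.
π bonds: 4 double bonds (each 1 DoU) → 4 DoU from unsaturation.
Total DoU = 1 + 4 = 5.

5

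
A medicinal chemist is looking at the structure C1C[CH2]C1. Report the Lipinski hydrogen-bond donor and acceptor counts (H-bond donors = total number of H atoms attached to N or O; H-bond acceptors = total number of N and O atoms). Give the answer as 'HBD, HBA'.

0, 0

Donors: find every N or O and count the H atoms it carries.
  (no N or O atoms present)
Lipinski HBD = 0.
Acceptors: N atoms = 0, O atoms = 0 → HBA = 0.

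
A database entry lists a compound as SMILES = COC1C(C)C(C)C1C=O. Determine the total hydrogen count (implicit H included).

Walk through each heavy atom and fill implicit hydrogens from standard valence (C 4, N 3, O 2, S 2, halogen 1):
  atom 1: C, bond orders sum to 1 (valence 4) → 3 H
  atom 2: O, bond orders sum to 2 (valence 2) → 0 H
  atom 3: C, bond orders sum to 3 (valence 4) → 1 H
  atom 4: C, bond orders sum to 3 (valence 4) → 1 H
  atom 5: C, bond orders sum to 1 (valence 4) → 3 H
  atom 6: C, bond orders sum to 3 (valence 4) → 1 H
  atom 7: C, bond orders sum to 1 (valence 4) → 3 H
  atom 8: C, bond orders sum to 3 (valence 4) → 1 H
  atom 9: C, bond orders sum to 3 (valence 4) → 1 H
  atom 10: O, bond orders sum to 2 (valence 2) → 0 H
Total hydrogens: 14.

14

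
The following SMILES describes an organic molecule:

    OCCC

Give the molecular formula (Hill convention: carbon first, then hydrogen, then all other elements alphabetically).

C3H8O

Walk through each heavy atom and fill implicit hydrogens from standard valence (C 4, N 3, O 2, S 2, halogen 1):
  atom 1: O, bond orders sum to 1 (valence 2) → 1 H
  atom 2: C, bond orders sum to 2 (valence 4) → 2 H
  atom 3: C, bond orders sum to 2 (valence 4) → 2 H
  atom 4: C, bond orders sum to 1 (valence 4) → 3 H
Totals → C:3, H:8, O:1.
In Hill order: C3H8O.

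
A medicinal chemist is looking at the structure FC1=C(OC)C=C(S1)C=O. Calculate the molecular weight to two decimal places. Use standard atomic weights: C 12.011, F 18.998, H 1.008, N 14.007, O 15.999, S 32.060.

160.16 g/mol

First, the molecular formula is C6H5FO2S (counting implicit H from valence).
  C: 6 × 12.011 = 72.066
  F: 1 × 18.998 = 18.998
  H: 5 × 1.008 = 5.040
  O: 2 × 15.999 = 31.998
  S: 1 × 32.060 = 32.060
Sum: 6×12.011 + 1×18.998 + 5×1.008 + 2×15.999 + 1×32.060 = 160.162 → 160.16 g/mol.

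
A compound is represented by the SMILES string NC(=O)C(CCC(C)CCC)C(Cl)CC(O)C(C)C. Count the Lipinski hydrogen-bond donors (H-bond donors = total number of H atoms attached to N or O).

Donors: find every N or O and count the H atoms it carries.
  atom 1 (N): bond orders sum to 1 → 2 H
  atom 3 (O): bond orders sum to 2 → 0 H
  atom 16 (O): bond orders sum to 1 → 1 H
Lipinski HBD = 3.

3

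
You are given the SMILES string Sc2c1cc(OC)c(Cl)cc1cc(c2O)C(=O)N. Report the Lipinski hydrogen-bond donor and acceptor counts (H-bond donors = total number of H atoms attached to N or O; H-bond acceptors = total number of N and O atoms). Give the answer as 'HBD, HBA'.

3, 4

Donors: find every N or O and count the H atoms it carries.
  atom 6 (O): bond orders sum to 2 → 0 H
  atom 15 (O): bond orders sum to 1 → 1 H
  atom 17 (O): bond orders sum to 2 → 0 H
  atom 18 (N): bond orders sum to 1 → 2 H
Lipinski HBD = 3.
Acceptors: N atoms = 1, O atoms = 3 → HBA = 4.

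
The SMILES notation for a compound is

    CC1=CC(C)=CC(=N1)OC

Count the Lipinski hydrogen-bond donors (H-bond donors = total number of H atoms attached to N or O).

0

Donors: find every N or O and count the H atoms it carries.
  atom 8 (N): bond orders sum to 3 → 0 H
  atom 9 (O): bond orders sum to 2 → 0 H
Lipinski HBD = 0.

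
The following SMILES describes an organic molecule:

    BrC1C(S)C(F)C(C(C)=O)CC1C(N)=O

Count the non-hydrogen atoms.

15

Every atom symbol written in the SMILES (organic subset) is one heavy atom; implicit H are not written.
Heavy atoms by element → Br:1, C:9, F:1, N:1, O:2, S:1.
Total: 15.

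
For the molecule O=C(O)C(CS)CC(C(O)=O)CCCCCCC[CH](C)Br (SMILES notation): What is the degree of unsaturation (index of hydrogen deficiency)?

Degree of unsaturation = (number of rings) + (number of π bonds).
Ring closures in the SMILES: 0.
π bonds: 2 double bonds (each 1 DoU) → 2 DoU from unsaturation.
Total DoU = 0 + 2 = 2.

2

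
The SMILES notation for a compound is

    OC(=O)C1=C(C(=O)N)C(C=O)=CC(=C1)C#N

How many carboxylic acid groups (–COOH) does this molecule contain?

The carboxylic acid motif appears at heavy-atom position 2 in the SMILES.
Other groups present: 1 aldehyde, 1 amide, 1 nitrile.
Carboxylic acid count: 1.

1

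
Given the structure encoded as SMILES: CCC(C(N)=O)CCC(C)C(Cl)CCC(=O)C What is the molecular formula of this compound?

Walk through each heavy atom and fill implicit hydrogens from standard valence (C 4, N 3, O 2, S 2, halogen 1):
  atom 1: C, bond orders sum to 1 (valence 4) → 3 H
  atom 2: C, bond orders sum to 2 (valence 4) → 2 H
  atom 3: C, bond orders sum to 3 (valence 4) → 1 H
  atom 4: C, bond orders sum to 4 (valence 4) → 0 H
  atom 5: N, bond orders sum to 1 (valence 3) → 2 H
  atom 6: O, bond orders sum to 2 (valence 2) → 0 H
  atom 7: C, bond orders sum to 2 (valence 4) → 2 H
  atom 8: C, bond orders sum to 2 (valence 4) → 2 H
  atom 9: C, bond orders sum to 3 (valence 4) → 1 H
  atom 10: C, bond orders sum to 1 (valence 4) → 3 H
  atom 11: C, bond orders sum to 3 (valence 4) → 1 H
  atom 12: Cl (halogen, monovalent) → 0 H
  atom 13: C, bond orders sum to 2 (valence 4) → 2 H
  atom 14: C, bond orders sum to 2 (valence 4) → 2 H
  atom 15: C, bond orders sum to 4 (valence 4) → 0 H
  atom 16: O, bond orders sum to 2 (valence 2) → 0 H
  atom 17: C, bond orders sum to 1 (valence 4) → 3 H
Totals → C:13, H:24, Cl:1, N:1, O:2.
In Hill order: C13H24ClNO2.

C13H24ClNO2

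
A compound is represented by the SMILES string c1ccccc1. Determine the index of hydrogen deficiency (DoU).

4

Molecular formula: C6H6.
DoU = (2C + 2 + N − H − X) / 2, where X is the halogen count and O/S are ignored.
    = (2·6 + 2 + 0 − 6 − 0) / 2 = 8 / 2 = 4.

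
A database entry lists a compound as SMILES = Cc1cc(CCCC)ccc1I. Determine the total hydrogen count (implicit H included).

Walk through each heavy atom and fill implicit hydrogens from standard valence (C 4, N 3, O 2, S 2, halogen 1); for lowercase aromatic atoms, an aromatic c carries 1 H when it has two neighbours and 0 H with three, and aromatic n carries 0 H:
  atom 1: C, bond orders sum to 1 (valence 4) → 3 H
  atom 2: aromatic c, 3 neighbours → 0 H
  atom 3: aromatic c, 2 neighbours → 1 H
  atom 4: aromatic c, 3 neighbours → 0 H
  atom 5: C, bond orders sum to 2 (valence 4) → 2 H
  atom 6: C, bond orders sum to 2 (valence 4) → 2 H
  atom 7: C, bond orders sum to 2 (valence 4) → 2 H
  atom 8: C, bond orders sum to 1 (valence 4) → 3 H
  atom 9: aromatic c, 2 neighbours → 1 H
  atom 10: aromatic c, 2 neighbours → 1 H
  atom 11: aromatic c, 3 neighbours → 0 H
  atom 12: I (halogen, monovalent) → 0 H
Total hydrogens: 15.

15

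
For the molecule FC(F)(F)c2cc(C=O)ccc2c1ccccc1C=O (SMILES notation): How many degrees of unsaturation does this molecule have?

10

Molecular formula: C15H9F3O2.
DoU = (2C + 2 + N − H − X) / 2, where X is the halogen count and O/S are ignored.
    = (2·15 + 2 + 0 − 9 − 3) / 2 = 20 / 2 = 10.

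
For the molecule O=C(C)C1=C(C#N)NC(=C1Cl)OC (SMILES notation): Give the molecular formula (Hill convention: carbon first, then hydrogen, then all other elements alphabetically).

Walk through each heavy atom and fill implicit hydrogens from standard valence (C 4, N 3, O 2, S 2, halogen 1):
  atom 1: O, bond orders sum to 2 (valence 2) → 0 H
  atom 2: C, bond orders sum to 4 (valence 4) → 0 H
  atom 3: C, bond orders sum to 1 (valence 4) → 3 H
  atom 4: C, bond orders sum to 4 (valence 4) → 0 H
  atom 5: C, bond orders sum to 4 (valence 4) → 0 H
  atom 6: C, bond orders sum to 4 (valence 4) → 0 H
  atom 7: N, bond orders sum to 3 (valence 3) → 0 H
  atom 8: N, bond orders sum to 2 (valence 3) → 1 H
  atom 9: C, bond orders sum to 4 (valence 4) → 0 H
  atom 10: C, bond orders sum to 4 (valence 4) → 0 H
  atom 11: Cl (halogen, monovalent) → 0 H
  atom 12: O, bond orders sum to 2 (valence 2) → 0 H
  atom 13: C, bond orders sum to 1 (valence 4) → 3 H
Totals → C:8, H:7, Cl:1, N:2, O:2.
In Hill order: C8H7ClN2O2.

C8H7ClN2O2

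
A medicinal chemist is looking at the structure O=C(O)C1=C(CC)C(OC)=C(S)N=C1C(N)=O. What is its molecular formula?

C10H12N2O4S

Walk through each heavy atom and fill implicit hydrogens from standard valence (C 4, N 3, O 2, S 2, halogen 1):
  atom 1: O, bond orders sum to 2 (valence 2) → 0 H
  atom 2: C, bond orders sum to 4 (valence 4) → 0 H
  atom 3: O, bond orders sum to 1 (valence 2) → 1 H
  atom 4: C, bond orders sum to 4 (valence 4) → 0 H
  atom 5: C, bond orders sum to 4 (valence 4) → 0 H
  atom 6: C, bond orders sum to 2 (valence 4) → 2 H
  atom 7: C, bond orders sum to 1 (valence 4) → 3 H
  atom 8: C, bond orders sum to 4 (valence 4) → 0 H
  atom 9: O, bond orders sum to 2 (valence 2) → 0 H
  atom 10: C, bond orders sum to 1 (valence 4) → 3 H
  atom 11: C, bond orders sum to 4 (valence 4) → 0 H
  atom 12: S, bond orders sum to 1 (valence 2) → 1 H
  atom 13: N, bond orders sum to 3 (valence 3) → 0 H
  atom 14: C, bond orders sum to 4 (valence 4) → 0 H
  atom 15: C, bond orders sum to 4 (valence 4) → 0 H
  atom 16: N, bond orders sum to 1 (valence 3) → 2 H
  atom 17: O, bond orders sum to 2 (valence 2) → 0 H
Totals → C:10, H:12, N:2, O:4, S:1.
In Hill order: C10H12N2O4S.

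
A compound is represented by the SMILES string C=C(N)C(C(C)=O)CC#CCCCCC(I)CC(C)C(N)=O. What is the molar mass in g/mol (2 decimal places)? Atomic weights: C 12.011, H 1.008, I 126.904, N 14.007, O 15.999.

First, the molecular formula is C17H27IN2O2 (counting implicit H from valence).
  C: 17 × 12.011 = 204.187
  H: 27 × 1.008 = 27.216
  I: 1 × 126.904 = 126.904
  N: 2 × 14.007 = 28.014
  O: 2 × 15.999 = 31.998
Sum: 17×12.011 + 27×1.008 + 1×126.904 + 2×14.007 + 2×15.999 = 418.319 → 418.32 g/mol.

418.32 g/mol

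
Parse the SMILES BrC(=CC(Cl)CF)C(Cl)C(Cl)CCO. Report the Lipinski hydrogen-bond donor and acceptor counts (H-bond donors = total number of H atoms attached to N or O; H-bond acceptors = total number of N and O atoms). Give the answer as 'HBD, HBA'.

Donors: find every N or O and count the H atoms it carries.
  atom 14 (O): bond orders sum to 1 → 1 H
Lipinski HBD = 1.
Acceptors: N atoms = 0, O atoms = 1 → HBA = 1.

1, 1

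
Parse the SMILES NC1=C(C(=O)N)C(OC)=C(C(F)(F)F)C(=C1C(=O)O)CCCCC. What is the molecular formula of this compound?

C15H19F3N2O4

Walk through each heavy atom and fill implicit hydrogens from standard valence (C 4, N 3, O 2, S 2, halogen 1):
  atom 1: N, bond orders sum to 1 (valence 3) → 2 H
  atom 2: C, bond orders sum to 4 (valence 4) → 0 H
  atom 3: C, bond orders sum to 4 (valence 4) → 0 H
  atom 4: C, bond orders sum to 4 (valence 4) → 0 H
  atom 5: O, bond orders sum to 2 (valence 2) → 0 H
  atom 6: N, bond orders sum to 1 (valence 3) → 2 H
  atom 7: C, bond orders sum to 4 (valence 4) → 0 H
  atom 8: O, bond orders sum to 2 (valence 2) → 0 H
  atom 9: C, bond orders sum to 1 (valence 4) → 3 H
  atom 10: C, bond orders sum to 4 (valence 4) → 0 H
  atom 11: C, bond orders sum to 4 (valence 4) → 0 H
  atom 12: F (halogen, monovalent) → 0 H
  atom 13: F (halogen, monovalent) → 0 H
  atom 14: F (halogen, monovalent) → 0 H
  atom 15: C, bond orders sum to 4 (valence 4) → 0 H
  atom 16: C, bond orders sum to 4 (valence 4) → 0 H
  atom 17: C, bond orders sum to 4 (valence 4) → 0 H
  atom 18: O, bond orders sum to 2 (valence 2) → 0 H
  atom 19: O, bond orders sum to 1 (valence 2) → 1 H
  atom 20: C, bond orders sum to 2 (valence 4) → 2 H
  atom 21: C, bond orders sum to 2 (valence 4) → 2 H
  atom 22: C, bond orders sum to 2 (valence 4) → 2 H
  atom 23: C, bond orders sum to 2 (valence 4) → 2 H
  atom 24: C, bond orders sum to 1 (valence 4) → 3 H
Totals → C:15, H:19, F:3, N:2, O:4.
In Hill order: C15H19F3N2O4.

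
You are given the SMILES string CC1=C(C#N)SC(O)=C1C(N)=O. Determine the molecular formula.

C7H6N2O2S

Walk through each heavy atom and fill implicit hydrogens from standard valence (C 4, N 3, O 2, S 2, halogen 1):
  atom 1: C, bond orders sum to 1 (valence 4) → 3 H
  atom 2: C, bond orders sum to 4 (valence 4) → 0 H
  atom 3: C, bond orders sum to 4 (valence 4) → 0 H
  atom 4: C, bond orders sum to 4 (valence 4) → 0 H
  atom 5: N, bond orders sum to 3 (valence 3) → 0 H
  atom 6: S, bond orders sum to 2 (valence 2) → 0 H
  atom 7: C, bond orders sum to 4 (valence 4) → 0 H
  atom 8: O, bond orders sum to 1 (valence 2) → 1 H
  atom 9: C, bond orders sum to 4 (valence 4) → 0 H
  atom 10: C, bond orders sum to 4 (valence 4) → 0 H
  atom 11: N, bond orders sum to 1 (valence 3) → 2 H
  atom 12: O, bond orders sum to 2 (valence 2) → 0 H
Totals → C:7, H:6, N:2, O:2, S:1.
In Hill order: C7H6N2O2S.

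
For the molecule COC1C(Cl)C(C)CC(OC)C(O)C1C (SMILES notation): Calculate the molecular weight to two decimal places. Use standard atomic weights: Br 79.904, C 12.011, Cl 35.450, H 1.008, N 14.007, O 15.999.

236.74 g/mol

First, the molecular formula is C11H21ClO3 (counting implicit H from valence).
  C: 11 × 12.011 = 132.121
  Cl: 1 × 35.450 = 35.450
  H: 21 × 1.008 = 21.168
  O: 3 × 15.999 = 47.997
Sum: 11×12.011 + 1×35.450 + 21×1.008 + 3×15.999 = 236.736 → 236.74 g/mol.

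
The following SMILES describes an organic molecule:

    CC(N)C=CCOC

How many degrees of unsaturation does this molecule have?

1

Molecular formula: C6H13NO.
DoU = (2C + 2 + N − H − X) / 2, where X is the halogen count and O/S are ignored.
    = (2·6 + 2 + 1 − 13 − 0) / 2 = 2 / 2 = 1.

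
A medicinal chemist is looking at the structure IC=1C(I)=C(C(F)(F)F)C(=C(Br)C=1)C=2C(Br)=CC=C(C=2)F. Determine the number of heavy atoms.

21

Every atom symbol written in the SMILES (organic subset) is one heavy atom; implicit H are not written.
Heavy atoms by element → Br:2, C:13, F:4, I:2.
Total: 21.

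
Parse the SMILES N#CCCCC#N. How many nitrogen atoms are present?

2

Scan the SMILES for N atoms (remember two-letter symbols like Cl and Br are single atoms).
Nitrogen count: 2.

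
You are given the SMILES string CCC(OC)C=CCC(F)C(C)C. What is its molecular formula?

C11H21FO

Walk through each heavy atom and fill implicit hydrogens from standard valence (C 4, N 3, O 2, S 2, halogen 1):
  atom 1: C, bond orders sum to 1 (valence 4) → 3 H
  atom 2: C, bond orders sum to 2 (valence 4) → 2 H
  atom 3: C, bond orders sum to 3 (valence 4) → 1 H
  atom 4: O, bond orders sum to 2 (valence 2) → 0 H
  atom 5: C, bond orders sum to 1 (valence 4) → 3 H
  atom 6: C, bond orders sum to 3 (valence 4) → 1 H
  atom 7: C, bond orders sum to 3 (valence 4) → 1 H
  atom 8: C, bond orders sum to 2 (valence 4) → 2 H
  atom 9: C, bond orders sum to 3 (valence 4) → 1 H
  atom 10: F (halogen, monovalent) → 0 H
  atom 11: C, bond orders sum to 3 (valence 4) → 1 H
  atom 12: C, bond orders sum to 1 (valence 4) → 3 H
  atom 13: C, bond orders sum to 1 (valence 4) → 3 H
Totals → C:11, H:21, F:1, O:1.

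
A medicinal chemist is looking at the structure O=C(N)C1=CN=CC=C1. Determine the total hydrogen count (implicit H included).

Walk through each heavy atom and fill implicit hydrogens from standard valence (C 4, N 3, O 2, S 2, halogen 1):
  atom 1: O, bond orders sum to 2 (valence 2) → 0 H
  atom 2: C, bond orders sum to 4 (valence 4) → 0 H
  atom 3: N, bond orders sum to 1 (valence 3) → 2 H
  atom 4: C, bond orders sum to 4 (valence 4) → 0 H
  atom 5: C, bond orders sum to 3 (valence 4) → 1 H
  atom 6: N, bond orders sum to 3 (valence 3) → 0 H
  atom 7: C, bond orders sum to 3 (valence 4) → 1 H
  atom 8: C, bond orders sum to 3 (valence 4) → 1 H
  atom 9: C, bond orders sum to 3 (valence 4) → 1 H
Total hydrogens: 6.

6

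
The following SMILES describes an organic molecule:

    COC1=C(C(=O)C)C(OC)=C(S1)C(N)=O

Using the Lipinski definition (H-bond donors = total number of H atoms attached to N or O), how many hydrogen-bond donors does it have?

2

Donors: find every N or O and count the H atoms it carries.
  atom 2 (O): bond orders sum to 2 → 0 H
  atom 6 (O): bond orders sum to 2 → 0 H
  atom 9 (O): bond orders sum to 2 → 0 H
  atom 14 (N): bond orders sum to 1 → 2 H
  atom 15 (O): bond orders sum to 2 → 0 H
Lipinski HBD = 2.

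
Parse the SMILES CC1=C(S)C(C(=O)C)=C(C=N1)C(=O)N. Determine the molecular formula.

Walk through each heavy atom and fill implicit hydrogens from standard valence (C 4, N 3, O 2, S 2, halogen 1):
  atom 1: C, bond orders sum to 1 (valence 4) → 3 H
  atom 2: C, bond orders sum to 4 (valence 4) → 0 H
  atom 3: C, bond orders sum to 4 (valence 4) → 0 H
  atom 4: S, bond orders sum to 1 (valence 2) → 1 H
  atom 5: C, bond orders sum to 4 (valence 4) → 0 H
  atom 6: C, bond orders sum to 4 (valence 4) → 0 H
  atom 7: O, bond orders sum to 2 (valence 2) → 0 H
  atom 8: C, bond orders sum to 1 (valence 4) → 3 H
  atom 9: C, bond orders sum to 4 (valence 4) → 0 H
  atom 10: C, bond orders sum to 3 (valence 4) → 1 H
  atom 11: N, bond orders sum to 3 (valence 3) → 0 H
  atom 12: C, bond orders sum to 4 (valence 4) → 0 H
  atom 13: O, bond orders sum to 2 (valence 2) → 0 H
  atom 14: N, bond orders sum to 1 (valence 3) → 2 H
Totals → C:9, H:10, N:2, O:2, S:1.
In Hill order: C9H10N2O2S.

C9H10N2O2S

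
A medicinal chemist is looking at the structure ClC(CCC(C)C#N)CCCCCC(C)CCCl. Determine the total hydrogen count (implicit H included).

27

Walk through each heavy atom and fill implicit hydrogens from standard valence (C 4, N 3, O 2, S 2, halogen 1):
  atom 1: Cl (halogen, monovalent) → 0 H
  atom 2: C, bond orders sum to 3 (valence 4) → 1 H
  atom 3: C, bond orders sum to 2 (valence 4) → 2 H
  atom 4: C, bond orders sum to 2 (valence 4) → 2 H
  atom 5: C, bond orders sum to 3 (valence 4) → 1 H
  atom 6: C, bond orders sum to 1 (valence 4) → 3 H
  atom 7: C, bond orders sum to 4 (valence 4) → 0 H
  atom 8: N, bond orders sum to 3 (valence 3) → 0 H
  atom 9: C, bond orders sum to 2 (valence 4) → 2 H
  atom 10: C, bond orders sum to 2 (valence 4) → 2 H
  atom 11: C, bond orders sum to 2 (valence 4) → 2 H
  atom 12: C, bond orders sum to 2 (valence 4) → 2 H
  atom 13: C, bond orders sum to 2 (valence 4) → 2 H
  atom 14: C, bond orders sum to 3 (valence 4) → 1 H
  atom 15: C, bond orders sum to 1 (valence 4) → 3 H
  atom 16: C, bond orders sum to 2 (valence 4) → 2 H
  atom 17: C, bond orders sum to 2 (valence 4) → 2 H
  atom 18: Cl (halogen, monovalent) → 0 H
Total hydrogens: 27.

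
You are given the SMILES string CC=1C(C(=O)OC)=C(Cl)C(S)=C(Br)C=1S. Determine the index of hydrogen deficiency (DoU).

Degree of unsaturation = (number of rings) + (number of π bonds).
Ring closures in the SMILES: 1.
π bonds: 4 double bonds (each 1 DoU) → 4 DoU from unsaturation.
Total DoU = 1 + 4 = 5.

5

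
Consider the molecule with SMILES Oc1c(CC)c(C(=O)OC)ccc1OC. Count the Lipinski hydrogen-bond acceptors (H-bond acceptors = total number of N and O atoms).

N atoms: 0; O atoms: 4.
Lipinski HBA = 0 + 4 = 4.

4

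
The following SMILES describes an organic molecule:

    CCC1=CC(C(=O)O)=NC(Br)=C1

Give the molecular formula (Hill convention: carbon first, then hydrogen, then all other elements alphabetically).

C8H8BrNO2

Walk through each heavy atom and fill implicit hydrogens from standard valence (C 4, N 3, O 2, S 2, halogen 1):
  atom 1: C, bond orders sum to 1 (valence 4) → 3 H
  atom 2: C, bond orders sum to 2 (valence 4) → 2 H
  atom 3: C, bond orders sum to 4 (valence 4) → 0 H
  atom 4: C, bond orders sum to 3 (valence 4) → 1 H
  atom 5: C, bond orders sum to 4 (valence 4) → 0 H
  atom 6: C, bond orders sum to 4 (valence 4) → 0 H
  atom 7: O, bond orders sum to 2 (valence 2) → 0 H
  atom 8: O, bond orders sum to 1 (valence 2) → 1 H
  atom 9: N, bond orders sum to 3 (valence 3) → 0 H
  atom 10: C, bond orders sum to 4 (valence 4) → 0 H
  atom 11: Br (halogen, monovalent) → 0 H
  atom 12: C, bond orders sum to 3 (valence 4) → 1 H
Totals → C:8, H:8, Br:1, N:1, O:2.
In Hill order: C8H8BrNO2.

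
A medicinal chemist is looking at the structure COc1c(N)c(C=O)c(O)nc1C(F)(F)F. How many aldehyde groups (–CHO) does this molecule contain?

1

The aldehyde motif appears at heavy-atom position 7 in the SMILES.
Other groups present: 1 ether, 1 hydroxyl, 1 primary amine.
Aldehyde count: 1.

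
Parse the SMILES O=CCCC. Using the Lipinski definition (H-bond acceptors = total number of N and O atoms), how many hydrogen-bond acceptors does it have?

N atoms: 0; O atoms: 1.
Lipinski HBA = 0 + 1 = 1.

1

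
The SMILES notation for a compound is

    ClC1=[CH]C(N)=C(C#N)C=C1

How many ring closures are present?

1

In SMILES, each pair of matching ring-closure digits denotes one ring-closing bond; the number of such bonds equals the number of independent rings.
Ring-closure bonds here: 1.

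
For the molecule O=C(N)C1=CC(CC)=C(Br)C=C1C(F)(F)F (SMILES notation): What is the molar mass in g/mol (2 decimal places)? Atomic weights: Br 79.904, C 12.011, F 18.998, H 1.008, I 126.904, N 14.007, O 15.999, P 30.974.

First, the molecular formula is C10H9BrF3NO (counting implicit H from valence).
  Br: 1 × 79.904 = 79.904
  C: 10 × 12.011 = 120.110
  F: 3 × 18.998 = 56.994
  H: 9 × 1.008 = 9.072
  N: 1 × 14.007 = 14.007
  O: 1 × 15.999 = 15.999
Sum: 1×79.904 + 10×12.011 + 3×18.998 + 9×1.008 + 1×14.007 + 1×15.999 = 296.086 → 296.09 g/mol.

296.09 g/mol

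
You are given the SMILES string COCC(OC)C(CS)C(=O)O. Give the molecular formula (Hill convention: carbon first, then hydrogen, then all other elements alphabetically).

C7H14O4S

Walk through each heavy atom and fill implicit hydrogens from standard valence (C 4, N 3, O 2, S 2, halogen 1):
  atom 1: C, bond orders sum to 1 (valence 4) → 3 H
  atom 2: O, bond orders sum to 2 (valence 2) → 0 H
  atom 3: C, bond orders sum to 2 (valence 4) → 2 H
  atom 4: C, bond orders sum to 3 (valence 4) → 1 H
  atom 5: O, bond orders sum to 2 (valence 2) → 0 H
  atom 6: C, bond orders sum to 1 (valence 4) → 3 H
  atom 7: C, bond orders sum to 3 (valence 4) → 1 H
  atom 8: C, bond orders sum to 2 (valence 4) → 2 H
  atom 9: S, bond orders sum to 1 (valence 2) → 1 H
  atom 10: C, bond orders sum to 4 (valence 4) → 0 H
  atom 11: O, bond orders sum to 2 (valence 2) → 0 H
  atom 12: O, bond orders sum to 1 (valence 2) → 1 H
Totals → C:7, H:14, O:4, S:1.
In Hill order: C7H14O4S.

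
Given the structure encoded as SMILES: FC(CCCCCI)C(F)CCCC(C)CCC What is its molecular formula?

C15H29F2I

Walk through each heavy atom and fill implicit hydrogens from standard valence (C 4, N 3, O 2, S 2, halogen 1):
  atom 1: F (halogen, monovalent) → 0 H
  atom 2: C, bond orders sum to 3 (valence 4) → 1 H
  atom 3: C, bond orders sum to 2 (valence 4) → 2 H
  atom 4: C, bond orders sum to 2 (valence 4) → 2 H
  atom 5: C, bond orders sum to 2 (valence 4) → 2 H
  atom 6: C, bond orders sum to 2 (valence 4) → 2 H
  atom 7: C, bond orders sum to 2 (valence 4) → 2 H
  atom 8: I (halogen, monovalent) → 0 H
  atom 9: C, bond orders sum to 3 (valence 4) → 1 H
  atom 10: F (halogen, monovalent) → 0 H
  atom 11: C, bond orders sum to 2 (valence 4) → 2 H
  atom 12: C, bond orders sum to 2 (valence 4) → 2 H
  atom 13: C, bond orders sum to 2 (valence 4) → 2 H
  atom 14: C, bond orders sum to 3 (valence 4) → 1 H
  atom 15: C, bond orders sum to 1 (valence 4) → 3 H
  atom 16: C, bond orders sum to 2 (valence 4) → 2 H
  atom 17: C, bond orders sum to 2 (valence 4) → 2 H
  atom 18: C, bond orders sum to 1 (valence 4) → 3 H
Totals → C:15, H:29, F:2, I:1.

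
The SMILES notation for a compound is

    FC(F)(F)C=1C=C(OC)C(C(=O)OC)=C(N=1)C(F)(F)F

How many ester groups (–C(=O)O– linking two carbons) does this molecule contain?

1

The ester motif appears at heavy-atom position 11 in the SMILES.
Other groups present: 1 ether.
Ester count: 1.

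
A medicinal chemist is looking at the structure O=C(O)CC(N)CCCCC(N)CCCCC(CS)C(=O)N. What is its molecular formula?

C15H31N3O3S

Walk through each heavy atom and fill implicit hydrogens from standard valence (C 4, N 3, O 2, S 2, halogen 1):
  atom 1: O, bond orders sum to 2 (valence 2) → 0 H
  atom 2: C, bond orders sum to 4 (valence 4) → 0 H
  atom 3: O, bond orders sum to 1 (valence 2) → 1 H
  atom 4: C, bond orders sum to 2 (valence 4) → 2 H
  atom 5: C, bond orders sum to 3 (valence 4) → 1 H
  atom 6: N, bond orders sum to 1 (valence 3) → 2 H
  atom 7: C, bond orders sum to 2 (valence 4) → 2 H
  atom 8: C, bond orders sum to 2 (valence 4) → 2 H
  atom 9: C, bond orders sum to 2 (valence 4) → 2 H
  atom 10: C, bond orders sum to 2 (valence 4) → 2 H
  atom 11: C, bond orders sum to 3 (valence 4) → 1 H
  atom 12: N, bond orders sum to 1 (valence 3) → 2 H
  atom 13: C, bond orders sum to 2 (valence 4) → 2 H
  atom 14: C, bond orders sum to 2 (valence 4) → 2 H
  atom 15: C, bond orders sum to 2 (valence 4) → 2 H
  atom 16: C, bond orders sum to 2 (valence 4) → 2 H
  atom 17: C, bond orders sum to 3 (valence 4) → 1 H
  atom 18: C, bond orders sum to 2 (valence 4) → 2 H
  atom 19: S, bond orders sum to 1 (valence 2) → 1 H
  atom 20: C, bond orders sum to 4 (valence 4) → 0 H
  atom 21: O, bond orders sum to 2 (valence 2) → 0 H
  atom 22: N, bond orders sum to 1 (valence 3) → 2 H
Totals → C:15, H:31, N:3, O:3, S:1.
In Hill order: C15H31N3O3S.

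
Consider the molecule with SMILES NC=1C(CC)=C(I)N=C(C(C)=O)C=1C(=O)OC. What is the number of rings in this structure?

In SMILES, each pair of matching ring-closure digits denotes one ring-closing bond; the number of such bonds equals the number of independent rings.
Ring-closure bonds here: 1.

1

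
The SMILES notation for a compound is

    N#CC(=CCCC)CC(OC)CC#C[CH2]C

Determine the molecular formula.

C14H21NO

Walk through each heavy atom and fill implicit hydrogens from standard valence (C 4, N 3, O 2, S 2, halogen 1):
  atom 1: N, bond orders sum to 3 (valence 3) → 0 H
  atom 2: C, bond orders sum to 4 (valence 4) → 0 H
  atom 3: C, bond orders sum to 4 (valence 4) → 0 H
  atom 4: C, bond orders sum to 3 (valence 4) → 1 H
  atom 5: C, bond orders sum to 2 (valence 4) → 2 H
  atom 6: C, bond orders sum to 2 (valence 4) → 2 H
  atom 7: C, bond orders sum to 1 (valence 4) → 3 H
  atom 8: C, bond orders sum to 2 (valence 4) → 2 H
  atom 9: C, bond orders sum to 3 (valence 4) → 1 H
  atom 10: O, bond orders sum to 2 (valence 2) → 0 H
  atom 11: C, bond orders sum to 1 (valence 4) → 3 H
  atom 12: C, bond orders sum to 2 (valence 4) → 2 H
  atom 13: C, bond orders sum to 4 (valence 4) → 0 H
  atom 14: C, bond orders sum to 4 (valence 4) → 0 H
  atom 15: C with explicit H count 2
  atom 16: C, bond orders sum to 1 (valence 4) → 3 H
Totals → C:14, H:21, N:1, O:1.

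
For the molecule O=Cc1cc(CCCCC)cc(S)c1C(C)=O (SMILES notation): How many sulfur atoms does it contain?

1

Scan the SMILES for S atoms (remember two-letter symbols like Cl and Br are single atoms).
Sulfur count: 1.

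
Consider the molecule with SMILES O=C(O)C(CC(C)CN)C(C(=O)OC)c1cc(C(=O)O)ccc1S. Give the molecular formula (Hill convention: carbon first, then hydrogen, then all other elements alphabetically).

C16H21NO6S

Walk through each heavy atom and fill implicit hydrogens from standard valence (C 4, N 3, O 2, S 2, halogen 1); for lowercase aromatic atoms, an aromatic c carries 1 H when it has two neighbours and 0 H with three, and aromatic n carries 0 H:
  atom 1: O, bond orders sum to 2 (valence 2) → 0 H
  atom 2: C, bond orders sum to 4 (valence 4) → 0 H
  atom 3: O, bond orders sum to 1 (valence 2) → 1 H
  atom 4: C, bond orders sum to 3 (valence 4) → 1 H
  atom 5: C, bond orders sum to 2 (valence 4) → 2 H
  atom 6: C, bond orders sum to 3 (valence 4) → 1 H
  atom 7: C, bond orders sum to 1 (valence 4) → 3 H
  atom 8: C, bond orders sum to 2 (valence 4) → 2 H
  atom 9: N, bond orders sum to 1 (valence 3) → 2 H
  atom 10: C, bond orders sum to 3 (valence 4) → 1 H
  atom 11: C, bond orders sum to 4 (valence 4) → 0 H
  atom 12: O, bond orders sum to 2 (valence 2) → 0 H
  atom 13: O, bond orders sum to 2 (valence 2) → 0 H
  atom 14: C, bond orders sum to 1 (valence 4) → 3 H
  atom 15: aromatic c, 3 neighbours → 0 H
  atom 16: aromatic c, 2 neighbours → 1 H
  atom 17: aromatic c, 3 neighbours → 0 H
  atom 18: C, bond orders sum to 4 (valence 4) → 0 H
  atom 19: O, bond orders sum to 2 (valence 2) → 0 H
  atom 20: O, bond orders sum to 1 (valence 2) → 1 H
  atom 21: aromatic c, 2 neighbours → 1 H
  atom 22: aromatic c, 2 neighbours → 1 H
  atom 23: aromatic c, 3 neighbours → 0 H
  atom 24: S, bond orders sum to 1 (valence 2) → 1 H
Totals → C:16, H:21, N:1, O:6, S:1.
In Hill order: C16H21NO6S.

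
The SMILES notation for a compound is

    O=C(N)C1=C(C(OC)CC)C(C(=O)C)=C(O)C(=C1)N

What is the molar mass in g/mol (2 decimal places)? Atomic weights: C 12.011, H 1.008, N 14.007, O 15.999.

First, the molecular formula is C13H18N2O4 (counting implicit H from valence).
  C: 13 × 12.011 = 156.143
  H: 18 × 1.008 = 18.144
  N: 2 × 14.007 = 28.014
  O: 4 × 15.999 = 63.996
Sum: 13×12.011 + 18×1.008 + 2×14.007 + 4×15.999 = 266.297 → 266.30 g/mol.

266.30 g/mol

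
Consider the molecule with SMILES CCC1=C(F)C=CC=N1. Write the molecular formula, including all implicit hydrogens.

Walk through each heavy atom and fill implicit hydrogens from standard valence (C 4, N 3, O 2, S 2, halogen 1):
  atom 1: C, bond orders sum to 1 (valence 4) → 3 H
  atom 2: C, bond orders sum to 2 (valence 4) → 2 H
  atom 3: C, bond orders sum to 4 (valence 4) → 0 H
  atom 4: C, bond orders sum to 4 (valence 4) → 0 H
  atom 5: F (halogen, monovalent) → 0 H
  atom 6: C, bond orders sum to 3 (valence 4) → 1 H
  atom 7: C, bond orders sum to 3 (valence 4) → 1 H
  atom 8: C, bond orders sum to 3 (valence 4) → 1 H
  atom 9: N, bond orders sum to 3 (valence 3) → 0 H
Totals → C:7, H:8, F:1, N:1.

C7H8FN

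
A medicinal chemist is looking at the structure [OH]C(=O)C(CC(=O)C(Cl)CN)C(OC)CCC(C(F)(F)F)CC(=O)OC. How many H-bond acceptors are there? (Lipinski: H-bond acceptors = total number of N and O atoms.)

7

N atoms: 1; O atoms: 6.
Lipinski HBA = 1 + 6 = 7.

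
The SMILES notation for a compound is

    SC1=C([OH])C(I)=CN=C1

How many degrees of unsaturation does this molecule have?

Degree of unsaturation = (number of rings) + (number of π bonds).
Ring closures in the SMILES: 1.
π bonds: 3 double bonds (each 1 DoU) → 3 DoU from unsaturation.
Total DoU = 1 + 3 = 4.

4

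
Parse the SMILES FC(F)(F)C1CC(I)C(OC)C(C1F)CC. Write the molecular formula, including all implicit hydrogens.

C10H15F4IO

Walk through each heavy atom and fill implicit hydrogens from standard valence (C 4, N 3, O 2, S 2, halogen 1):
  atom 1: F (halogen, monovalent) → 0 H
  atom 2: C, bond orders sum to 4 (valence 4) → 0 H
  atom 3: F (halogen, monovalent) → 0 H
  atom 4: F (halogen, monovalent) → 0 H
  atom 5: C, bond orders sum to 3 (valence 4) → 1 H
  atom 6: C, bond orders sum to 2 (valence 4) → 2 H
  atom 7: C, bond orders sum to 3 (valence 4) → 1 H
  atom 8: I (halogen, monovalent) → 0 H
  atom 9: C, bond orders sum to 3 (valence 4) → 1 H
  atom 10: O, bond orders sum to 2 (valence 2) → 0 H
  atom 11: C, bond orders sum to 1 (valence 4) → 3 H
  atom 12: C, bond orders sum to 3 (valence 4) → 1 H
  atom 13: C, bond orders sum to 3 (valence 4) → 1 H
  atom 14: F (halogen, monovalent) → 0 H
  atom 15: C, bond orders sum to 2 (valence 4) → 2 H
  atom 16: C, bond orders sum to 1 (valence 4) → 3 H
Totals → C:10, H:15, F:4, I:1, O:1.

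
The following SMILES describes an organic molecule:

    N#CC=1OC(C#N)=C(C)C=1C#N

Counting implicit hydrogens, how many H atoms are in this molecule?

Walk through each heavy atom and fill implicit hydrogens from standard valence (C 4, N 3, O 2, S 2, halogen 1):
  atom 1: N, bond orders sum to 3 (valence 3) → 0 H
  atom 2: C, bond orders sum to 4 (valence 4) → 0 H
  atom 3: C, bond orders sum to 4 (valence 4) → 0 H
  atom 4: O, bond orders sum to 2 (valence 2) → 0 H
  atom 5: C, bond orders sum to 4 (valence 4) → 0 H
  atom 6: C, bond orders sum to 4 (valence 4) → 0 H
  atom 7: N, bond orders sum to 3 (valence 3) → 0 H
  atom 8: C, bond orders sum to 4 (valence 4) → 0 H
  atom 9: C, bond orders sum to 1 (valence 4) → 3 H
  atom 10: C, bond orders sum to 4 (valence 4) → 0 H
  atom 11: C, bond orders sum to 4 (valence 4) → 0 H
  atom 12: N, bond orders sum to 3 (valence 3) → 0 H
Total hydrogens: 3.

3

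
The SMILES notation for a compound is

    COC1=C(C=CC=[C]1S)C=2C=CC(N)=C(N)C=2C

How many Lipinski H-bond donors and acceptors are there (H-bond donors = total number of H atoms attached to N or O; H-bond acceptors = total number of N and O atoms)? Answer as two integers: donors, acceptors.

Donors: find every N or O and count the H atoms it carries.
  atom 2 (O): bond orders sum to 2 → 0 H
  atom 14 (N): bond orders sum to 1 → 2 H
  atom 16 (N): bond orders sum to 1 → 2 H
Lipinski HBD = 4.
Acceptors: N atoms = 2, O atoms = 1 → HBA = 3.

4, 3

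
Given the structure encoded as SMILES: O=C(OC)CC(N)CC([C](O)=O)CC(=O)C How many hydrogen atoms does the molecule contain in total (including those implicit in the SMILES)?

17

Walk through each heavy atom and fill implicit hydrogens from standard valence (C 4, N 3, O 2, S 2, halogen 1):
  atom 1: O, bond orders sum to 2 (valence 2) → 0 H
  atom 2: C, bond orders sum to 4 (valence 4) → 0 H
  atom 3: O, bond orders sum to 2 (valence 2) → 0 H
  atom 4: C, bond orders sum to 1 (valence 4) → 3 H
  atom 5: C, bond orders sum to 2 (valence 4) → 2 H
  atom 6: C, bond orders sum to 3 (valence 4) → 1 H
  atom 7: N, bond orders sum to 1 (valence 3) → 2 H
  atom 8: C, bond orders sum to 2 (valence 4) → 2 H
  atom 9: C, bond orders sum to 3 (valence 4) → 1 H
  atom 10: C with explicit H count 0
  atom 11: O, bond orders sum to 1 (valence 2) → 1 H
  atom 12: O, bond orders sum to 2 (valence 2) → 0 H
  atom 13: C, bond orders sum to 2 (valence 4) → 2 H
  atom 14: C, bond orders sum to 4 (valence 4) → 0 H
  atom 15: O, bond orders sum to 2 (valence 2) → 0 H
  atom 16: C, bond orders sum to 1 (valence 4) → 3 H
Total hydrogens: 17.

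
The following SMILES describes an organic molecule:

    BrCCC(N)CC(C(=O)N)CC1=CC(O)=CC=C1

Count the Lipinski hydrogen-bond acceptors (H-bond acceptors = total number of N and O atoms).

N atoms: 2; O atoms: 2.
Lipinski HBA = 2 + 2 = 4.

4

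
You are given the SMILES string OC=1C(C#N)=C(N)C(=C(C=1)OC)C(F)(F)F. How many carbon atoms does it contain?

9

Count every carbon token in the SMILES (each C, including those in ring-closure positions and inside branches).
Carbon count: 9.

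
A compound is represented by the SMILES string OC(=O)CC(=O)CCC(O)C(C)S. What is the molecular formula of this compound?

Walk through each heavy atom and fill implicit hydrogens from standard valence (C 4, N 3, O 2, S 2, halogen 1):
  atom 1: O, bond orders sum to 1 (valence 2) → 1 H
  atom 2: C, bond orders sum to 4 (valence 4) → 0 H
  atom 3: O, bond orders sum to 2 (valence 2) → 0 H
  atom 4: C, bond orders sum to 2 (valence 4) → 2 H
  atom 5: C, bond orders sum to 4 (valence 4) → 0 H
  atom 6: O, bond orders sum to 2 (valence 2) → 0 H
  atom 7: C, bond orders sum to 2 (valence 4) → 2 H
  atom 8: C, bond orders sum to 2 (valence 4) → 2 H
  atom 9: C, bond orders sum to 3 (valence 4) → 1 H
  atom 10: O, bond orders sum to 1 (valence 2) → 1 H
  atom 11: C, bond orders sum to 3 (valence 4) → 1 H
  atom 12: C, bond orders sum to 1 (valence 4) → 3 H
  atom 13: S, bond orders sum to 1 (valence 2) → 1 H
Totals → C:8, H:14, O:4, S:1.

C8H14O4S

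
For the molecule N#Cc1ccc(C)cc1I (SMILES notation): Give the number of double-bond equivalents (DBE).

6

Molecular formula: C8H6IN.
DoU = (2C + 2 + N − H − X) / 2, where X is the halogen count and O/S are ignored.
    = (2·8 + 2 + 1 − 6 − 1) / 2 = 12 / 2 = 6.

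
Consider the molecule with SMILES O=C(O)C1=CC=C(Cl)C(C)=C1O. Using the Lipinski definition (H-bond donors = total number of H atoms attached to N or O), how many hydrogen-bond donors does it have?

Donors: find every N or O and count the H atoms it carries.
  atom 1 (O): bond orders sum to 2 → 0 H
  atom 3 (O): bond orders sum to 1 → 1 H
  atom 12 (O): bond orders sum to 1 → 1 H
Lipinski HBD = 2.

2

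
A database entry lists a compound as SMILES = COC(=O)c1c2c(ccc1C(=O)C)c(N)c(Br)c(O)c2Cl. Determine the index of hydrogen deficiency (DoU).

9

Molecular formula: C14H11BrClNO4.
DoU = (2C + 2 + N − H − X) / 2, where X is the halogen count and O/S are ignored.
    = (2·14 + 2 + 1 − 11 − 2) / 2 = 18 / 2 = 9.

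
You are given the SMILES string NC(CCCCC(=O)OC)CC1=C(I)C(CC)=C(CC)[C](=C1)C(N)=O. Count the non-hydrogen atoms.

Every atom symbol written in the SMILES (organic subset) is one heavy atom; implicit H are not written.
Heavy atoms by element → C:19, I:1, N:2, O:3.
Total: 25.

25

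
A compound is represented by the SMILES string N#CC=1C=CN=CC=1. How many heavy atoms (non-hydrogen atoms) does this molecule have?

Every atom symbol written in the SMILES (organic subset) is one heavy atom; implicit H are not written.
Heavy atoms by element → C:6, N:2.
Total: 8.

8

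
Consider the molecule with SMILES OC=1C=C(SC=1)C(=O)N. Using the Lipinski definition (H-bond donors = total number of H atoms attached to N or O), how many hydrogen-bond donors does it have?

3

Donors: find every N or O and count the H atoms it carries.
  atom 1 (O): bond orders sum to 1 → 1 H
  atom 8 (O): bond orders sum to 2 → 0 H
  atom 9 (N): bond orders sum to 1 → 2 H
Lipinski HBD = 3.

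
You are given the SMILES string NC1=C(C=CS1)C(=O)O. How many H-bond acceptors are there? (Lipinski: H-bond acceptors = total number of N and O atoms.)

3

N atoms: 1; O atoms: 2.
Lipinski HBA = 1 + 2 = 3.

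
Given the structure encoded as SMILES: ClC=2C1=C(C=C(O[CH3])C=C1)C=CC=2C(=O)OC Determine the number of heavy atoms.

17

Every atom symbol written in the SMILES (organic subset) is one heavy atom; implicit H are not written.
Heavy atoms by element → C:13, Cl:1, O:3.
Total: 17.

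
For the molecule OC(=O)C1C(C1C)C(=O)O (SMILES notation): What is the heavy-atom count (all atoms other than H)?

10

Every atom symbol written in the SMILES (organic subset) is one heavy atom; implicit H are not written.
Heavy atoms by element → C:6, O:4.
Total: 10.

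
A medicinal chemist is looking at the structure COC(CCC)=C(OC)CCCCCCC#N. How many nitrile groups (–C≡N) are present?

The nitrile motif appears at heavy-atom position 16 in the SMILES.
Other groups present: 1 alkene, 2 ether.
Nitrile count: 1.

1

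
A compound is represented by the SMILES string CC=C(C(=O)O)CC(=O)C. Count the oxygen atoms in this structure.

3

Scan the SMILES for O atoms (remember two-letter symbols like Cl and Br are single atoms).
Oxygen count: 3.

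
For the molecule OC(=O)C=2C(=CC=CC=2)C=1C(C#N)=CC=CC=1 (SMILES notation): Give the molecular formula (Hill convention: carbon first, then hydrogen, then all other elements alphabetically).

Walk through each heavy atom and fill implicit hydrogens from standard valence (C 4, N 3, O 2, S 2, halogen 1):
  atom 1: O, bond orders sum to 1 (valence 2) → 1 H
  atom 2: C, bond orders sum to 4 (valence 4) → 0 H
  atom 3: O, bond orders sum to 2 (valence 2) → 0 H
  atom 4: C, bond orders sum to 4 (valence 4) → 0 H
  atom 5: C, bond orders sum to 4 (valence 4) → 0 H
  atom 6: C, bond orders sum to 3 (valence 4) → 1 H
  atom 7: C, bond orders sum to 3 (valence 4) → 1 H
  atom 8: C, bond orders sum to 3 (valence 4) → 1 H
  atom 9: C, bond orders sum to 3 (valence 4) → 1 H
  atom 10: C, bond orders sum to 4 (valence 4) → 0 H
  atom 11: C, bond orders sum to 4 (valence 4) → 0 H
  atom 12: C, bond orders sum to 4 (valence 4) → 0 H
  atom 13: N, bond orders sum to 3 (valence 3) → 0 H
  atom 14: C, bond orders sum to 3 (valence 4) → 1 H
  atom 15: C, bond orders sum to 3 (valence 4) → 1 H
  atom 16: C, bond orders sum to 3 (valence 4) → 1 H
  atom 17: C, bond orders sum to 3 (valence 4) → 1 H
Totals → C:14, H:9, N:1, O:2.

C14H9NO2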